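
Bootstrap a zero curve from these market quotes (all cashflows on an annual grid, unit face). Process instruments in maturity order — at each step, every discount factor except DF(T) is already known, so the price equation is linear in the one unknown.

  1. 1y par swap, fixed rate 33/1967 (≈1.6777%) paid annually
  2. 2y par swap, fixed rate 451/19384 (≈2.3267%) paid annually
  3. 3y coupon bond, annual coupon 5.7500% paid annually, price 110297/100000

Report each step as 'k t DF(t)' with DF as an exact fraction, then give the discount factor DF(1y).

1 1 1967/2000
2 2 9549/10000
3 3 586/625
DF(1y) = 1967/2000 ≈ 0.983500

step 1 [1y] swap r/1=33/1967: DF=(1 − 33/1967·(0))/(1+33/1967) = 1967/2000 ≈ 0.983500
step 2 [2y] swap r/1=451/19384: DF=(1 − 451/19384·(0.983500))/(1+451/19384) = 9549/10000 ≈ 0.954900
step 3 [3y] bond c/1=23/400: DF=(110297/100000 − 23/400·(0.983500+0.954900))/(1+23/400) = 586/625 ≈ 0.937600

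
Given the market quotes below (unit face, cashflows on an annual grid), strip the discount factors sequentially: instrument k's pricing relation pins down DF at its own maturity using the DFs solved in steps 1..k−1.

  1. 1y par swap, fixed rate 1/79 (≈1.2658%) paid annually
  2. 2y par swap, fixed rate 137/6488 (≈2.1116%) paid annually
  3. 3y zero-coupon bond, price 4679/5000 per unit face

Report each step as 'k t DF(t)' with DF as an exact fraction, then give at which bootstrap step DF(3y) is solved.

1 1 79/80
2 2 9589/10000
3 3 4679/5000
DF(3y) is solved at step 3

step 1 [1y] swap r/1=1/79: DF=(1 − 1/79·(0))/(1+1/79) = 79/80 ≈ 0.987500
step 2 [2y] swap r/1=137/6488: DF=(1 − 137/6488·(0.987500))/(1+137/6488) = 9589/10000 ≈ 0.958900
step 3 [3y] zero: DF = P = 4679/5000 ≈ 0.935800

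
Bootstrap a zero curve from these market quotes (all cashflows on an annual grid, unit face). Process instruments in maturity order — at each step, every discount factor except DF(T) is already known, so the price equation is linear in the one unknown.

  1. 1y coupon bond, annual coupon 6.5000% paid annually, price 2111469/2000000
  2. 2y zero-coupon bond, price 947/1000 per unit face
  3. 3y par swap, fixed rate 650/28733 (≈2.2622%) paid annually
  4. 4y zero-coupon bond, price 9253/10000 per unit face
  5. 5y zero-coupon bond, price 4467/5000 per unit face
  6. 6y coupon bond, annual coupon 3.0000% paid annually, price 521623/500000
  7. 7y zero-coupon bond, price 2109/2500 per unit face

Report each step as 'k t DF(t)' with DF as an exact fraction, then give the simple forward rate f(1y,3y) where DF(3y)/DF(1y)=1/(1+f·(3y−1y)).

1 1 9913/10000
2 2 947/1000
3 3 187/200
4 4 9253/10000
5 5 4467/5000
6 6 4381/5000
7 7 2109/2500
f(1y,3y) = ((9913/10000)/(187/200) − 1)/(2) = 563/18700 ≈ 3.0107%

step 1 [1y] bond c/1=13/200: DF=(2111469/2000000 − 13/200·(0))/(1+13/200) = 9913/10000 ≈ 0.991300
step 2 [2y] zero: DF = P = 947/1000 ≈ 0.947000
step 3 [3y] swap r/1=650/28733: DF=(1 − 650/28733·(0.991300+0.947000))/(1+650/28733) = 187/200 ≈ 0.935000
step 4 [4y] zero: DF = P = 9253/10000 ≈ 0.925300
step 5 [5y] zero: DF = P = 4467/5000 ≈ 0.893400
step 6 [6y] bond c/1=3/100: DF=(521623/500000 − 3/100·(0.991300+0.947000+0.935000+0.925300+0.893400))/(1+3/100) = 4381/5000 ≈ 0.876200
step 7 [7y] zero: DF = P = 2109/2500 ≈ 0.843600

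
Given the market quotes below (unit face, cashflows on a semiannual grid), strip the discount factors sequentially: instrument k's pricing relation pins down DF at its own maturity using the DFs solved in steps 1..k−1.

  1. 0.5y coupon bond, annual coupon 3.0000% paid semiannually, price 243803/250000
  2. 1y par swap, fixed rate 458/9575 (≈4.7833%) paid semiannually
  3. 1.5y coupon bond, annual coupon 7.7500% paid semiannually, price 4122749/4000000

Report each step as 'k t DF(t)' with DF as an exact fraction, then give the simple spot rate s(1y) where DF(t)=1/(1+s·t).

1 1/2 1201/1250
2 1 4771/5000
3 3/2 1151/1250
s(1y) = (1/(4771/5000) − 1)/(1) = 229/4771 ≈ 4.7998%

step 1 [0.5y] bond c/2=3/200: DF=(243803/250000 − 3/200·(0))/(1+3/200) = 1201/1250 ≈ 0.960800
step 2 [1y] swap r/2=229/9575: DF=(1 − 229/9575·(0.960800))/(1+229/9575) = 4771/5000 ≈ 0.954200
step 3 [1.5y] bond c/2=31/800: DF=(4122749/4000000 − 31/800·(0.960800+0.954200))/(1+31/800) = 1151/1250 ≈ 0.920800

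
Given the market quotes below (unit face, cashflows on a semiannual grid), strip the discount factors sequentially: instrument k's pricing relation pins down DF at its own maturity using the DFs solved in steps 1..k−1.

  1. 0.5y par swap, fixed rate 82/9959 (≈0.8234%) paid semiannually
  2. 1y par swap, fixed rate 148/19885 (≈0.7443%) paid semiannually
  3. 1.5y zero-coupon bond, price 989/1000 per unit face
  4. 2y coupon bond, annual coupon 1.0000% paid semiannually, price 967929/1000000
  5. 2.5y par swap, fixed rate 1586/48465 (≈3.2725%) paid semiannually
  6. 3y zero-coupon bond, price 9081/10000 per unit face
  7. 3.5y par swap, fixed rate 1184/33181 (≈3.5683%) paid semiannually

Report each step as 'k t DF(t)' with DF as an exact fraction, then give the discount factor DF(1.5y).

1 1/2 9959/10000
2 1 4963/5000
3 3/2 989/1000
4 2 9483/10000
5 5/2 9207/10000
6 3 9081/10000
7 7/2 551/625
DF(1.5y) = 989/1000 ≈ 0.989000

step 1 [0.5y] swap r/2=41/9959: DF=(1 − 41/9959·(0))/(1+41/9959) = 9959/10000 ≈ 0.995900
step 2 [1y] swap r/2=74/19885: DF=(1 − 74/19885·(0.995900))/(1+74/19885) = 4963/5000 ≈ 0.992600
step 3 [1.5y] zero: DF = P = 989/1000 ≈ 0.989000
step 4 [2y] bond c/2=1/200: DF=(967929/1000000 − 1/200·(0.995900+0.992600+0.989000))/(1+1/200) = 9483/10000 ≈ 0.948300
step 5 [2.5y] swap r/2=793/48465: DF=(1 − 793/48465·(0.995900+0.992600+0.989000+0.948300))/(1+793/48465) = 9207/10000 ≈ 0.920700
step 6 [3y] zero: DF = P = 9081/10000 ≈ 0.908100
step 7 [3.5y] swap r/2=592/33181: DF=(1 − 592/33181·(0.995900+0.992600+0.989000+0.948300+0.920700+0.908100))/(1+592/33181) = 551/625 ≈ 0.881600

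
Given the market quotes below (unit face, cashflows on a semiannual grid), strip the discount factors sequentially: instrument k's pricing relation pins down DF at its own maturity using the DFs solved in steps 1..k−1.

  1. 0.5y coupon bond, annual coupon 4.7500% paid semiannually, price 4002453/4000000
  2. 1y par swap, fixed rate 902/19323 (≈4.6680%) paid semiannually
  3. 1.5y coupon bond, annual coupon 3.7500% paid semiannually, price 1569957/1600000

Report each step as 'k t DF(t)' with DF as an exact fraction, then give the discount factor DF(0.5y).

1 1/2 4887/5000
2 1 9549/10000
3 3/2 2319/2500
DF(0.5y) = 4887/5000 ≈ 0.977400

step 1 [0.5y] bond c/2=19/800: DF=(4002453/4000000 − 19/800·(0))/(1+19/800) = 4887/5000 ≈ 0.977400
step 2 [1y] swap r/2=451/19323: DF=(1 − 451/19323·(0.977400))/(1+451/19323) = 9549/10000 ≈ 0.954900
step 3 [1.5y] bond c/2=3/160: DF=(1569957/1600000 − 3/160·(0.977400+0.954900))/(1+3/160) = 2319/2500 ≈ 0.927600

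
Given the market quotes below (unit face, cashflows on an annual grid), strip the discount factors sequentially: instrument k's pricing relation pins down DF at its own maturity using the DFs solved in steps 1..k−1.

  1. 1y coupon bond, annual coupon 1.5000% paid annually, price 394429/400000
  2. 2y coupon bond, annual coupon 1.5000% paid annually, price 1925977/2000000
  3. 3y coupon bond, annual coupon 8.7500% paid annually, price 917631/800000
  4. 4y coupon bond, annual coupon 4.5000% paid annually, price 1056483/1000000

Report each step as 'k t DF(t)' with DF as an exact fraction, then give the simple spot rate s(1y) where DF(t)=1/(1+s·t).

step 1 [1y] bond c/1=3/200: DF=(394429/400000 − 3/200·(0))/(1+3/200) = 1943/2000 ≈ 0.971500
step 2 [2y] bond c/1=3/200: DF=(1925977/2000000 − 3/200·(0.971500))/(1+3/200) = 584/625 ≈ 0.934400
step 3 [3y] bond c/1=7/80: DF=(917631/800000 − 7/80·(0.971500+0.934400))/(1+7/80) = 4507/5000 ≈ 0.901400
step 4 [4y] bond c/1=9/200: DF=(1056483/1000000 − 9/200·(0.971500+0.934400+0.901400))/(1+9/200) = 8901/10000 ≈ 0.890100

1 1 1943/2000
2 2 584/625
3 3 4507/5000
4 4 8901/10000
s(1y) = (1/(1943/2000) − 1)/(1) = 57/1943 ≈ 2.9336%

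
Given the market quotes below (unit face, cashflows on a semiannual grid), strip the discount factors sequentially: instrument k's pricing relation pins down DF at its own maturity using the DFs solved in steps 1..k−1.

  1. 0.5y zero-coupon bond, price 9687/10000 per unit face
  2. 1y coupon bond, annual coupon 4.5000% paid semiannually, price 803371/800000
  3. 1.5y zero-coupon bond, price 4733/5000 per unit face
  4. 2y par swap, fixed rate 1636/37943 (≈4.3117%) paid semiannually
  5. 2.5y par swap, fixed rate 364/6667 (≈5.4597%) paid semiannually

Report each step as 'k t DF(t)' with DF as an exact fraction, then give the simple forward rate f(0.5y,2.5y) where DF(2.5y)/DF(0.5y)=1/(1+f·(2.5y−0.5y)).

1 1/2 9687/10000
2 1 1201/1250
3 3/2 4733/5000
4 2 4591/5000
5 5/2 4363/5000
f(0.5y,2.5y) = ((9687/10000)/(4363/5000) − 1)/(2) = 961/17452 ≈ 5.5065%

step 1 [0.5y] zero: DF = P = 9687/10000 ≈ 0.968700
step 2 [1y] bond c/2=9/400: DF=(803371/800000 − 9/400·(0.968700))/(1+9/400) = 1201/1250 ≈ 0.960800
step 3 [1.5y] zero: DF = P = 4733/5000 ≈ 0.946600
step 4 [2y] swap r/2=818/37943: DF=(1 − 818/37943·(0.968700+0.960800+0.946600))/(1+818/37943) = 4591/5000 ≈ 0.918200
step 5 [2.5y] swap r/2=182/6667: DF=(1 − 182/6667·(0.968700+0.960800+0.946600+0.918200))/(1+182/6667) = 4363/5000 ≈ 0.872600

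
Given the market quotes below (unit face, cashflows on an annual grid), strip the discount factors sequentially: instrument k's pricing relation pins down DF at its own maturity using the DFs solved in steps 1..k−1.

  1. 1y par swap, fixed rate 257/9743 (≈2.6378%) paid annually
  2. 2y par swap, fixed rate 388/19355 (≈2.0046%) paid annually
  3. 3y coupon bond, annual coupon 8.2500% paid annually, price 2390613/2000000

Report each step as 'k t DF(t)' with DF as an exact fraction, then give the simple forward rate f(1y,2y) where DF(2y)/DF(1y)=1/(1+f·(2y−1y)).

1 1 9743/10000
2 2 2403/2500
3 3 9567/10000
f(1y,2y) = ((9743/10000)/(2403/2500) − 1)/(1) = 131/9612 ≈ 1.3629%

step 1 [1y] swap r/1=257/9743: DF=(1 − 257/9743·(0))/(1+257/9743) = 9743/10000 ≈ 0.974300
step 2 [2y] swap r/1=388/19355: DF=(1 − 388/19355·(0.974300))/(1+388/19355) = 2403/2500 ≈ 0.961200
step 3 [3y] bond c/1=33/400: DF=(2390613/2000000 − 33/400·(0.974300+0.961200))/(1+33/400) = 9567/10000 ≈ 0.956700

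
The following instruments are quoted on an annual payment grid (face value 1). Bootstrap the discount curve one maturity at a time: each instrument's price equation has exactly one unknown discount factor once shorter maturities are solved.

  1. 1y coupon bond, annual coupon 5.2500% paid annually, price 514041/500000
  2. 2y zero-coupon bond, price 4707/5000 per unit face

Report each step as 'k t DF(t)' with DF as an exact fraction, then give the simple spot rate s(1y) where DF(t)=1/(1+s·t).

1 1 1221/1250
2 2 4707/5000
s(1y) = (1/(1221/1250) − 1)/(1) = 29/1221 ≈ 2.3751%

step 1 [1y] bond c/1=21/400: DF=(514041/500000 − 21/400·(0))/(1+21/400) = 1221/1250 ≈ 0.976800
step 2 [2y] zero: DF = P = 4707/5000 ≈ 0.941400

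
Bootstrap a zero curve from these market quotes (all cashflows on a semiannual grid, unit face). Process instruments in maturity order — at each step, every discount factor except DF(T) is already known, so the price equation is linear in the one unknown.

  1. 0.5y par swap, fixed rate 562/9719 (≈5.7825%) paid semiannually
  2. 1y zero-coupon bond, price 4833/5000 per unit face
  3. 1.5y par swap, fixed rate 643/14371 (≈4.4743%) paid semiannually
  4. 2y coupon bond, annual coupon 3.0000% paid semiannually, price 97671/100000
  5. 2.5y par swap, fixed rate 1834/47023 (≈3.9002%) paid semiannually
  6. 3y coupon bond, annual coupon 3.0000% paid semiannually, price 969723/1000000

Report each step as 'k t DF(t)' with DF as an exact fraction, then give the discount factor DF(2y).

step 1 [0.5y] swap r/2=281/9719: DF=(1 − 281/9719·(0))/(1+281/9719) = 9719/10000 ≈ 0.971900
step 2 [1y] zero: DF = P = 4833/5000 ≈ 0.966600
step 3 [1.5y] swap r/2=643/28742: DF=(1 − 643/28742·(0.971900+0.966600))/(1+643/28742) = 9357/10000 ≈ 0.935700
step 4 [2y] bond c/2=3/200: DF=(97671/100000 − 3/200·(0.971900+0.966600+0.935700))/(1+3/200) = 4599/5000 ≈ 0.919800
step 5 [2.5y] swap r/2=917/47023: DF=(1 − 917/47023·(0.971900+0.966600+0.935700+0.919800))/(1+917/47023) = 9083/10000 ≈ 0.908300
step 6 [3y] bond c/2=3/200: DF=(969723/1000000 − 3/200·(0.971900+0.966600+0.935700+0.919800+0.908300))/(1+3/200) = 8859/10000 ≈ 0.885900

1 1/2 9719/10000
2 1 4833/5000
3 3/2 9357/10000
4 2 4599/5000
5 5/2 9083/10000
6 3 8859/10000
DF(2y) = 4599/5000 ≈ 0.919800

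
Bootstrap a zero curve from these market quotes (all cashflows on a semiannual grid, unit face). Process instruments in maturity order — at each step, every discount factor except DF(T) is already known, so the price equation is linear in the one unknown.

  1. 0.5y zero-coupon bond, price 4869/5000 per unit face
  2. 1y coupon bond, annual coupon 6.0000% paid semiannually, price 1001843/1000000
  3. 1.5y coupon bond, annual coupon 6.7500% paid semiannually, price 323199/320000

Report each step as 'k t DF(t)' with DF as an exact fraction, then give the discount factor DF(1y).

step 1 [0.5y] zero: DF = P = 4869/5000 ≈ 0.973800
step 2 [1y] bond c/2=3/100: DF=(1001843/1000000 − 3/100·(0.973800))/(1+3/100) = 9443/10000 ≈ 0.944300
step 3 [1.5y] bond c/2=27/800: DF=(323199/320000 − 27/800·(0.973800+0.944300))/(1+27/800) = 1143/1250 ≈ 0.914400

1 1/2 4869/5000
2 1 9443/10000
3 3/2 1143/1250
DF(1y) = 9443/10000 ≈ 0.944300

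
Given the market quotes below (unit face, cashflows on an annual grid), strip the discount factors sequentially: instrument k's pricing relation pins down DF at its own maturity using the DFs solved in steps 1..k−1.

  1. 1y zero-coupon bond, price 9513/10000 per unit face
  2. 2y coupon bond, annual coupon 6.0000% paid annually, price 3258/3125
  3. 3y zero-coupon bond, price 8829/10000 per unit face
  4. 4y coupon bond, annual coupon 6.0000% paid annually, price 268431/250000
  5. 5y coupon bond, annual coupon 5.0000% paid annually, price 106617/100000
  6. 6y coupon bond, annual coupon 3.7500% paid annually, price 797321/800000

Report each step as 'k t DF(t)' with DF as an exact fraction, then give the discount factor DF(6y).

step 1 [1y] zero: DF = P = 9513/10000 ≈ 0.951300
step 2 [2y] bond c/1=3/50: DF=(3258/3125 − 3/50·(0.951300))/(1+3/50) = 9297/10000 ≈ 0.929700
step 3 [3y] zero: DF = P = 8829/10000 ≈ 0.882900
step 4 [4y] bond c/1=3/50: DF=(268431/250000 − 3/50·(0.951300+0.929700+0.882900))/(1+3/50) = 1713/2000 ≈ 0.856500
step 5 [5y] bond c/1=1/20: DF=(106617/100000 − 1/20·(0.951300+0.929700+0.882900+0.856500))/(1+1/20) = 843/1000 ≈ 0.843000
step 6 [6y] bond c/1=3/80: DF=(797321/800000 − 3/80·(0.951300+0.929700+0.882900+0.856500+0.843000))/(1+3/80) = 7993/10000 ≈ 0.799300

1 1 9513/10000
2 2 9297/10000
3 3 8829/10000
4 4 1713/2000
5 5 843/1000
6 6 7993/10000
DF(6y) = 7993/10000 ≈ 0.799300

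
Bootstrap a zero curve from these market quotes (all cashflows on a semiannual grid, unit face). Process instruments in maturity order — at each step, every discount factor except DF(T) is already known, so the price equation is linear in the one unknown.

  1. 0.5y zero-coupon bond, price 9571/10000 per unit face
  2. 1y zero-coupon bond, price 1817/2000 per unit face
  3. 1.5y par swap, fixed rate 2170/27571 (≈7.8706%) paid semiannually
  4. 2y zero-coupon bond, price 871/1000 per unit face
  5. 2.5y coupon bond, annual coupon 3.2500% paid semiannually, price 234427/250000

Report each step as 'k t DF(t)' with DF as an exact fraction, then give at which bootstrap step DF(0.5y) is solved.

1 1/2 9571/10000
2 1 1817/2000
3 3/2 1783/2000
4 2 871/1000
5 5/2 8647/10000
DF(0.5y) is solved at step 1

step 1 [0.5y] zero: DF = P = 9571/10000 ≈ 0.957100
step 2 [1y] zero: DF = P = 1817/2000 ≈ 0.908500
step 3 [1.5y] swap r/2=1085/27571: DF=(1 − 1085/27571·(0.957100+0.908500))/(1+1085/27571) = 1783/2000 ≈ 0.891500
step 4 [2y] zero: DF = P = 871/1000 ≈ 0.871000
step 5 [2.5y] bond c/2=13/800: DF=(234427/250000 − 13/800·(0.957100+0.908500+0.891500+0.871000))/(1+13/800) = 8647/10000 ≈ 0.864700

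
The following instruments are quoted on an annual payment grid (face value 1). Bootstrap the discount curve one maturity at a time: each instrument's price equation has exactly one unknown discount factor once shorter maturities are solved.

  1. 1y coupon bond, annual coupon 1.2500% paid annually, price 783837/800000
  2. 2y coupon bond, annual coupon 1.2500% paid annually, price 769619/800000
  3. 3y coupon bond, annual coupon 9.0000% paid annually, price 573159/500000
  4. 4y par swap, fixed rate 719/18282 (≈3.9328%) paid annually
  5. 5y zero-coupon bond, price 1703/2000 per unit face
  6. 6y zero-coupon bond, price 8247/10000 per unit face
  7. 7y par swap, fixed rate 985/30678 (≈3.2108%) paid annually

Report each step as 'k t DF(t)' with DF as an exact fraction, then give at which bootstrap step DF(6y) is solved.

step 1 [1y] bond c/1=1/80: DF=(783837/800000 − 1/80·(0))/(1+1/80) = 9677/10000 ≈ 0.967700
step 2 [2y] bond c/1=1/80: DF=(769619/800000 − 1/80·(0.967700))/(1+1/80) = 4691/5000 ≈ 0.938200
step 3 [3y] bond c/1=9/100: DF=(573159/500000 − 9/100·(0.967700+0.938200))/(1+9/100) = 8943/10000 ≈ 0.894300
step 4 [4y] swap r/1=719/18282: DF=(1 − 719/18282·(0.967700+0.938200+0.894300))/(1+719/18282) = 4281/5000 ≈ 0.856200
step 5 [5y] zero: DF = P = 1703/2000 ≈ 0.851500
step 6 [6y] zero: DF = P = 8247/10000 ≈ 0.824700
step 7 [7y] swap r/1=985/30678: DF=(1 − 985/30678·(0.967700+0.938200+0.894300+0.856200+0.851500+0.824700))/(1+985/30678) = 803/1000 ≈ 0.803000

1 1 9677/10000
2 2 4691/5000
3 3 8943/10000
4 4 4281/5000
5 5 1703/2000
6 6 8247/10000
7 7 803/1000
DF(6y) is solved at step 6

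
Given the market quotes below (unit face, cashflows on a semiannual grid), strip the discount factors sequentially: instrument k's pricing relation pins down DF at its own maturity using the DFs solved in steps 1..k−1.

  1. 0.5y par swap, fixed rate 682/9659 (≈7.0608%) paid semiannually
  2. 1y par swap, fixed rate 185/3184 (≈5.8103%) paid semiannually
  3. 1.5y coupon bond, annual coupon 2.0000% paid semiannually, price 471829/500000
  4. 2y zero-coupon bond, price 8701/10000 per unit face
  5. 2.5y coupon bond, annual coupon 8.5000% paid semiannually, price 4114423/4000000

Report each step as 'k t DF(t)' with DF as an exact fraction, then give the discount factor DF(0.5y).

step 1 [0.5y] swap r/2=341/9659: DF=(1 − 341/9659·(0))/(1+341/9659) = 9659/10000 ≈ 0.965900
step 2 [1y] swap r/2=185/6368: DF=(1 − 185/6368·(0.965900))/(1+185/6368) = 1889/2000 ≈ 0.944500
step 3 [1.5y] bond c/2=1/100: DF=(471829/500000 − 1/100·(0.965900+0.944500))/(1+1/100) = 4577/5000 ≈ 0.915400
step 4 [2y] zero: DF = P = 8701/10000 ≈ 0.870100
step 5 [2.5y] bond c/2=17/400: DF=(4114423/4000000 − 17/400·(0.965900+0.944500+0.915400+0.870100))/(1+17/400) = 209/250 ≈ 0.836000

1 1/2 9659/10000
2 1 1889/2000
3 3/2 4577/5000
4 2 8701/10000
5 5/2 209/250
DF(0.5y) = 9659/10000 ≈ 0.965900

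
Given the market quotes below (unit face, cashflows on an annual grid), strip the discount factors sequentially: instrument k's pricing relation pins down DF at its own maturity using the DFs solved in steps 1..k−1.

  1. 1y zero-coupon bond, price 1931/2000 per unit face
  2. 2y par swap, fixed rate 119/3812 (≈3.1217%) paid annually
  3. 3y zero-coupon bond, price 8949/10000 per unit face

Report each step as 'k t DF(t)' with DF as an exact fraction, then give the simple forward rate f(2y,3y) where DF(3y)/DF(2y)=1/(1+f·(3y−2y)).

1 1 1931/2000
2 2 1881/2000
3 3 8949/10000
f(2y,3y) = ((1881/2000)/(8949/10000) − 1)/(1) = 8/157 ≈ 5.0955%

step 1 [1y] zero: DF = P = 1931/2000 ≈ 0.965500
step 2 [2y] swap r/1=119/3812: DF=(1 − 119/3812·(0.965500))/(1+119/3812) = 1881/2000 ≈ 0.940500
step 3 [3y] zero: DF = P = 8949/10000 ≈ 0.894900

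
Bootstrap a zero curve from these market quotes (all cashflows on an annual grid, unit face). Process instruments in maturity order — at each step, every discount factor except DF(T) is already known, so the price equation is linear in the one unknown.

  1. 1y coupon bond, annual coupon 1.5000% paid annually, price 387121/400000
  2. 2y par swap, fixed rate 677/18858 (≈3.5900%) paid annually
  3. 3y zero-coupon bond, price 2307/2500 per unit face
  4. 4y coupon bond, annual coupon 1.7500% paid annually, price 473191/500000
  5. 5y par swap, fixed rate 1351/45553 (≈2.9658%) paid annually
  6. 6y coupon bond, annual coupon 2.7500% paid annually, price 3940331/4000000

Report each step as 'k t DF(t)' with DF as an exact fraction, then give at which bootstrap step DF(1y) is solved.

1 1 1907/2000
2 2 9323/10000
3 3 2307/2500
4 4 4409/5000
5 5 8649/10000
6 6 523/625
DF(1y) is solved at step 1

step 1 [1y] bond c/1=3/200: DF=(387121/400000 − 3/200·(0))/(1+3/200) = 1907/2000 ≈ 0.953500
step 2 [2y] swap r/1=677/18858: DF=(1 − 677/18858·(0.953500))/(1+677/18858) = 9323/10000 ≈ 0.932300
step 3 [3y] zero: DF = P = 2307/2500 ≈ 0.922800
step 4 [4y] bond c/1=7/400: DF=(473191/500000 − 7/400·(0.953500+0.932300+0.922800))/(1+7/400) = 4409/5000 ≈ 0.881800
step 5 [5y] swap r/1=1351/45553: DF=(1 − 1351/45553·(0.953500+0.932300+0.922800+0.881800))/(1+1351/45553) = 8649/10000 ≈ 0.864900
step 6 [6y] bond c/1=11/400: DF=(3940331/4000000 − 11/400·(0.953500+0.932300+0.922800+0.881800+0.864900))/(1+11/400) = 523/625 ≈ 0.836800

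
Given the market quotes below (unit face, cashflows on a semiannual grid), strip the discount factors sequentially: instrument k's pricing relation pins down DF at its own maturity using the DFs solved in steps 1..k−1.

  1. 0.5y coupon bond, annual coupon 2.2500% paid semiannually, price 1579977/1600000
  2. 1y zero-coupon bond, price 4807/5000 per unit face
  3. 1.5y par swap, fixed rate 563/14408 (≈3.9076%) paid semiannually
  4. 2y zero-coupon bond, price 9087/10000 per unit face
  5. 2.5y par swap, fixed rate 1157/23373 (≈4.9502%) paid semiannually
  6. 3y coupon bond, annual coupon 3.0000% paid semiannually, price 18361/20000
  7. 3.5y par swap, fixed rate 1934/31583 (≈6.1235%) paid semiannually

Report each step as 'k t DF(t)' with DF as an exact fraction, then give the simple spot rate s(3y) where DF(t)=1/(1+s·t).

1 1/2 1953/2000
2 1 4807/5000
3 3/2 9437/10000
4 2 9087/10000
5 5/2 8843/10000
6 3 4177/5000
7 7/2 4033/5000
s(3y) = (1/(4177/5000) − 1)/(3) = 823/12531 ≈ 6.5677%

step 1 [0.5y] bond c/2=9/800: DF=(1579977/1600000 − 9/800·(0))/(1+9/800) = 1953/2000 ≈ 0.976500
step 2 [1y] zero: DF = P = 4807/5000 ≈ 0.961400
step 3 [1.5y] swap r/2=563/28816: DF=(1 − 563/28816·(0.976500+0.961400))/(1+563/28816) = 9437/10000 ≈ 0.943700
step 4 [2y] zero: DF = P = 9087/10000 ≈ 0.908700
step 5 [2.5y] swap r/2=1157/46746: DF=(1 − 1157/46746·(0.976500+0.961400+0.943700+0.908700))/(1+1157/46746) = 8843/10000 ≈ 0.884300
step 6 [3y] bond c/2=3/200: DF=(18361/20000 − 3/200·(0.976500+0.961400+0.943700+0.908700+0.884300))/(1+3/200) = 4177/5000 ≈ 0.835400
step 7 [3.5y] swap r/2=967/31583: DF=(1 − 967/31583·(0.976500+0.961400+0.943700+0.908700+0.884300+0.835400))/(1+967/31583) = 4033/5000 ≈ 0.806600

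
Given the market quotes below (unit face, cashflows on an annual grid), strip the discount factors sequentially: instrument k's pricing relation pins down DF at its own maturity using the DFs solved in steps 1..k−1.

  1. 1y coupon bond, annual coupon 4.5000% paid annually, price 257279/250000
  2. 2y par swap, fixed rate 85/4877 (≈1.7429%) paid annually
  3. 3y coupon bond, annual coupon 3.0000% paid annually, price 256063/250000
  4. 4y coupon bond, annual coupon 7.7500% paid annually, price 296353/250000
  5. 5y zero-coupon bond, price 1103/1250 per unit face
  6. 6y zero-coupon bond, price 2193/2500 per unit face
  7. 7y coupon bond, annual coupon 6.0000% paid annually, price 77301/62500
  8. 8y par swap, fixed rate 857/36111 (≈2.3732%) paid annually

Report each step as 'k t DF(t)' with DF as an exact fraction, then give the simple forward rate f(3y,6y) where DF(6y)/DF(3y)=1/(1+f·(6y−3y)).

1 1 1231/1250
2 2 483/500
3 3 586/625
4 4 2231/2500
5 5 1103/1250
6 6 2193/2500
7 7 2133/2500
8 8 4143/5000
f(3y,6y) = ((586/625)/(2193/2500) − 1)/(3) = 151/6579 ≈ 2.2952%

step 1 [1y] bond c/1=9/200: DF=(257279/250000 − 9/200·(0))/(1+9/200) = 1231/1250 ≈ 0.984800
step 2 [2y] swap r/1=85/4877: DF=(1 − 85/4877·(0.984800))/(1+85/4877) = 483/500 ≈ 0.966000
step 3 [3y] bond c/1=3/100: DF=(256063/250000 − 3/100·(0.984800+0.966000))/(1+3/100) = 586/625 ≈ 0.937600
step 4 [4y] bond c/1=31/400: DF=(296353/250000 − 31/400·(0.984800+0.966000+0.937600))/(1+31/400) = 2231/2500 ≈ 0.892400
step 5 [5y] zero: DF = P = 1103/1250 ≈ 0.882400
step 6 [6y] zero: DF = P = 2193/2500 ≈ 0.877200
step 7 [7y] bond c/1=3/50: DF=(77301/62500 − 3/50·(0.984800+0.966000+0.937600+0.892400+0.882400+0.877200))/(1+3/50) = 2133/2500 ≈ 0.853200
step 8 [8y] swap r/1=857/36111: DF=(1 − 857/36111·(0.984800+0.966000+0.937600+0.892400+0.882400+0.877200+0.853200))/(1+857/36111) = 4143/5000 ≈ 0.828600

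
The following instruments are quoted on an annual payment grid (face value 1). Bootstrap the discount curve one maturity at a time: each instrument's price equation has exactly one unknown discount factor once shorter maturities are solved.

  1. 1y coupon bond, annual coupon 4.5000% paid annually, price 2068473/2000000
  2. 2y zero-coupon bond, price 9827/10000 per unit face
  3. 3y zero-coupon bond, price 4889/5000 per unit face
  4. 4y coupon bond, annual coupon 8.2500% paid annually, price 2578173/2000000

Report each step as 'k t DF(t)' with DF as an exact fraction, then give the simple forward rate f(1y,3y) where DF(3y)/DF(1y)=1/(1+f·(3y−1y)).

step 1 [1y] bond c/1=9/200: DF=(2068473/2000000 − 9/200·(0))/(1+9/200) = 9897/10000 ≈ 0.989700
step 2 [2y] zero: DF = P = 9827/10000 ≈ 0.982700
step 3 [3y] zero: DF = P = 4889/5000 ≈ 0.977800
step 4 [4y] bond c/1=33/400: DF=(2578173/2000000 − 33/400·(0.989700+0.982700+0.977800))/(1+33/400) = 483/500 ≈ 0.966000

1 1 9897/10000
2 2 9827/10000
3 3 4889/5000
4 4 483/500
f(1y,3y) = ((9897/10000)/(4889/5000) − 1)/(2) = 119/19556 ≈ 0.6085%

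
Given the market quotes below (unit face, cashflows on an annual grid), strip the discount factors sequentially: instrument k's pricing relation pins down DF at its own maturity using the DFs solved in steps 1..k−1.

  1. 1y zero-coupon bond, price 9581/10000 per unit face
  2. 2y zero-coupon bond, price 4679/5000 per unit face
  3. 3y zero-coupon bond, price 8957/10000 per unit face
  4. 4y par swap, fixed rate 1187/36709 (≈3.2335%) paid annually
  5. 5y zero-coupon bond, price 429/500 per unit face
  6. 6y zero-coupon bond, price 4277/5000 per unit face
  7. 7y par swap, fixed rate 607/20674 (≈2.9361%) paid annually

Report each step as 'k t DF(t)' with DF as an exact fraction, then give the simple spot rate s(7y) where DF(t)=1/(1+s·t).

step 1 [1y] zero: DF = P = 9581/10000 ≈ 0.958100
step 2 [2y] zero: DF = P = 4679/5000 ≈ 0.935800
step 3 [3y] zero: DF = P = 8957/10000 ≈ 0.895700
step 4 [4y] swap r/1=1187/36709: DF=(1 − 1187/36709·(0.958100+0.935800+0.895700))/(1+1187/36709) = 8813/10000 ≈ 0.881300
step 5 [5y] zero: DF = P = 429/500 ≈ 0.858000
step 6 [6y] zero: DF = P = 4277/5000 ≈ 0.855400
step 7 [7y] swap r/1=607/20674: DF=(1 − 607/20674·(0.958100+0.935800+0.895700+0.881300+0.858000+0.855400))/(1+607/20674) = 8179/10000 ≈ 0.817900

1 1 9581/10000
2 2 4679/5000
3 3 8957/10000
4 4 8813/10000
5 5 429/500
6 6 4277/5000
7 7 8179/10000
s(7y) = (1/(8179/10000) − 1)/(7) = 1821/57253 ≈ 3.1806%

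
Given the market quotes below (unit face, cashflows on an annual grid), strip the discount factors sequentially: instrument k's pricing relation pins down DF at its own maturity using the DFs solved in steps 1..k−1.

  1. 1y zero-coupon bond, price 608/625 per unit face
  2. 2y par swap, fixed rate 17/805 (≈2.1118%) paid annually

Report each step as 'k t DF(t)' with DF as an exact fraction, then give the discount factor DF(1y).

1 1 608/625
2 2 1199/1250
DF(1y) = 608/625 ≈ 0.972800

step 1 [1y] zero: DF = P = 608/625 ≈ 0.972800
step 2 [2y] swap r/1=17/805: DF=(1 − 17/805·(0.972800))/(1+17/805) = 1199/1250 ≈ 0.959200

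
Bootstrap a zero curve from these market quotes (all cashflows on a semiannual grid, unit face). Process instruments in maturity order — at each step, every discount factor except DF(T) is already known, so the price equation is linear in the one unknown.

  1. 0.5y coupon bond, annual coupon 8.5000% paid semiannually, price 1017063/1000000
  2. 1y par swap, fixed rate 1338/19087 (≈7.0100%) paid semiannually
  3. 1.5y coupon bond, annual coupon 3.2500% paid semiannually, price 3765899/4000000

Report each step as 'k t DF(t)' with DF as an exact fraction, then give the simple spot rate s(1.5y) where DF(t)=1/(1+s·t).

step 1 [0.5y] bond c/2=17/400: DF=(1017063/1000000 − 17/400·(0))/(1+17/400) = 2439/2500 ≈ 0.975600
step 2 [1y] swap r/2=669/19087: DF=(1 − 669/19087·(0.975600))/(1+669/19087) = 9331/10000 ≈ 0.933100
step 3 [1.5y] bond c/2=13/800: DF=(3765899/4000000 − 13/800·(0.975600+0.933100))/(1+13/800) = 8959/10000 ≈ 0.895900

1 1/2 2439/2500
2 1 9331/10000
3 3/2 8959/10000
s(1.5y) = (1/(8959/10000) − 1)/(3/2) = 694/8959 ≈ 7.7464%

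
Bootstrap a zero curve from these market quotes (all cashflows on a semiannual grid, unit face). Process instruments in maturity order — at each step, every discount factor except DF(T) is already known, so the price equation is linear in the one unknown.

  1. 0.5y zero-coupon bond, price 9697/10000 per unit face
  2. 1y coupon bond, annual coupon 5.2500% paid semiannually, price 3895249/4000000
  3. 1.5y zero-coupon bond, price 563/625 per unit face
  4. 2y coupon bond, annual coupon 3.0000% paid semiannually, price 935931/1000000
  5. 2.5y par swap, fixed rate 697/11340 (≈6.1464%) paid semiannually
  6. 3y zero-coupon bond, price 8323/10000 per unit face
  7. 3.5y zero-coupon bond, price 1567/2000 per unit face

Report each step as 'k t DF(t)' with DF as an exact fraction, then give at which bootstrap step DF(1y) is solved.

step 1 [0.5y] zero: DF = P = 9697/10000 ≈ 0.969700
step 2 [1y] bond c/2=21/800: DF=(3895249/4000000 − 21/800·(0.969700))/(1+21/800) = 9241/10000 ≈ 0.924100
step 3 [1.5y] zero: DF = P = 563/625 ≈ 0.900800
step 4 [2y] bond c/2=3/200: DF=(935931/1000000 − 3/200·(0.969700+0.924100+0.900800))/(1+3/200) = 1101/1250 ≈ 0.880800
step 5 [2.5y] swap r/2=697/22680: DF=(1 − 697/22680·(0.969700+0.924100+0.900800+0.880800))/(1+697/22680) = 4303/5000 ≈ 0.860600
step 6 [3y] zero: DF = P = 8323/10000 ≈ 0.832300
step 7 [3.5y] zero: DF = P = 1567/2000 ≈ 0.783500

1 1/2 9697/10000
2 1 9241/10000
3 3/2 563/625
4 2 1101/1250
5 5/2 4303/5000
6 3 8323/10000
7 7/2 1567/2000
DF(1y) is solved at step 2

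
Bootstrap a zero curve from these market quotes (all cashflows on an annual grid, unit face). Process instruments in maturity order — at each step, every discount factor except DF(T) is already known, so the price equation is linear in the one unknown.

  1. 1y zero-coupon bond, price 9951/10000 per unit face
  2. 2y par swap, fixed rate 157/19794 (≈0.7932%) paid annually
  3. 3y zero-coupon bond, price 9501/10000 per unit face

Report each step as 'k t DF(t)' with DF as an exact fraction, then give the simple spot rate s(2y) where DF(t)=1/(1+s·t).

step 1 [1y] zero: DF = P = 9951/10000 ≈ 0.995100
step 2 [2y] swap r/1=157/19794: DF=(1 − 157/19794·(0.995100))/(1+157/19794) = 9843/10000 ≈ 0.984300
step 3 [3y] zero: DF = P = 9501/10000 ≈ 0.950100

1 1 9951/10000
2 2 9843/10000
3 3 9501/10000
s(2y) = (1/(9843/10000) − 1)/(2) = 157/19686 ≈ 0.7975%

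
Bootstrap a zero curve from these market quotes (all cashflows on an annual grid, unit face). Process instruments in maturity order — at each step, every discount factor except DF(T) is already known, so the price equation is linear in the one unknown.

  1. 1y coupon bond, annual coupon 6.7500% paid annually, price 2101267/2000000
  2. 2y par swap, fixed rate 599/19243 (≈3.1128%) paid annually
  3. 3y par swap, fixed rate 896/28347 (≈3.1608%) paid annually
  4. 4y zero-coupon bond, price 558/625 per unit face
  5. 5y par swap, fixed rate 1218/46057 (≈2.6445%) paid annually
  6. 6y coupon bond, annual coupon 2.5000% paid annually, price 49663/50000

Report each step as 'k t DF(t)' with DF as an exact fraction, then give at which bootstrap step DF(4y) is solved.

1 1 4921/5000
2 2 9401/10000
3 3 569/625
4 4 558/625
5 5 4391/5000
6 6 8567/10000
DF(4y) is solved at step 4

step 1 [1y] bond c/1=27/400: DF=(2101267/2000000 − 27/400·(0))/(1+27/400) = 4921/5000 ≈ 0.984200
step 2 [2y] swap r/1=599/19243: DF=(1 − 599/19243·(0.984200))/(1+599/19243) = 9401/10000 ≈ 0.940100
step 3 [3y] swap r/1=896/28347: DF=(1 − 896/28347·(0.984200+0.940100))/(1+896/28347) = 569/625 ≈ 0.910400
step 4 [4y] zero: DF = P = 558/625 ≈ 0.892800
step 5 [5y] swap r/1=1218/46057: DF=(1 − 1218/46057·(0.984200+0.940100+0.910400+0.892800))/(1+1218/46057) = 4391/5000 ≈ 0.878200
step 6 [6y] bond c/1=1/40: DF=(49663/50000 − 1/40·(0.984200+0.940100+0.910400+0.892800+0.878200))/(1+1/40) = 8567/10000 ≈ 0.856700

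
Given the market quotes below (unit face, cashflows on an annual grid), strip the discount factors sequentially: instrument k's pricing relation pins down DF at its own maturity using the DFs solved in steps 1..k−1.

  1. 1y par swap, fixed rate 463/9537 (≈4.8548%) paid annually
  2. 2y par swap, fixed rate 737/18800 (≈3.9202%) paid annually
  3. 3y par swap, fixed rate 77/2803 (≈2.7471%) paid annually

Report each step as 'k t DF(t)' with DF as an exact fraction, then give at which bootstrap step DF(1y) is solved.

1 1 9537/10000
2 2 9263/10000
3 3 923/1000
DF(1y) is solved at step 1

step 1 [1y] swap r/1=463/9537: DF=(1 − 463/9537·(0))/(1+463/9537) = 9537/10000 ≈ 0.953700
step 2 [2y] swap r/1=737/18800: DF=(1 − 737/18800·(0.953700))/(1+737/18800) = 9263/10000 ≈ 0.926300
step 3 [3y] swap r/1=77/2803: DF=(1 − 77/2803·(0.953700+0.926300))/(1+77/2803) = 923/1000 ≈ 0.923000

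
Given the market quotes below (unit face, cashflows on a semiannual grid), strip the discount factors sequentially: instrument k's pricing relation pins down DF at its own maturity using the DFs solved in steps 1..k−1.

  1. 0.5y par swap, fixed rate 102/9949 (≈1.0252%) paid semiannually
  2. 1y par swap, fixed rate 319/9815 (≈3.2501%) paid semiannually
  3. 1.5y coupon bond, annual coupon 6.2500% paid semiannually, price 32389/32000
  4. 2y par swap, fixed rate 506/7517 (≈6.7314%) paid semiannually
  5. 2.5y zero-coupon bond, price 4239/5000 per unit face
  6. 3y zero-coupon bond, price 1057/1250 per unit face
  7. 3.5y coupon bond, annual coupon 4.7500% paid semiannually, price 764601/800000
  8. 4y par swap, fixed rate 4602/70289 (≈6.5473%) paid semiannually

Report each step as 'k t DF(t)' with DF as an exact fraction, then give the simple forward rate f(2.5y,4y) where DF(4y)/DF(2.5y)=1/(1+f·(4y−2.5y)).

1 1/2 9949/10000
2 1 9681/10000
3 3/2 461/500
4 2 1747/2000
5 5/2 4239/5000
6 3 1057/1250
7 7/2 8071/10000
8 4 7699/10000
f(2.5y,4y) = ((4239/5000)/(7699/10000) − 1)/(3/2) = 1558/23097 ≈ 6.7455%

step 1 [0.5y] swap r/2=51/9949: DF=(1 − 51/9949·(0))/(1+51/9949) = 9949/10000 ≈ 0.994900
step 2 [1y] swap r/2=319/19630: DF=(1 − 319/19630·(0.994900))/(1+319/19630) = 9681/10000 ≈ 0.968100
step 3 [1.5y] bond c/2=1/32: DF=(32389/32000 − 1/32·(0.994900+0.968100))/(1+1/32) = 461/500 ≈ 0.922000
step 4 [2y] swap r/2=253/7517: DF=(1 − 253/7517·(0.994900+0.968100+0.922000))/(1+253/7517) = 1747/2000 ≈ 0.873500
step 5 [2.5y] zero: DF = P = 4239/5000 ≈ 0.847800
step 6 [3y] zero: DF = P = 1057/1250 ≈ 0.845600
step 7 [3.5y] bond c/2=19/800: DF=(764601/800000 − 19/800·(0.994900+0.968100+0.922000+0.873500+0.847800+0.845600))/(1+19/800) = 8071/10000 ≈ 0.807100
step 8 [4y] swap r/2=2301/70289: DF=(1 − 2301/70289·(0.994900+0.968100+0.922000+0.873500+0.847800+0.845600+0.807100))/(1+2301/70289) = 7699/10000 ≈ 0.769900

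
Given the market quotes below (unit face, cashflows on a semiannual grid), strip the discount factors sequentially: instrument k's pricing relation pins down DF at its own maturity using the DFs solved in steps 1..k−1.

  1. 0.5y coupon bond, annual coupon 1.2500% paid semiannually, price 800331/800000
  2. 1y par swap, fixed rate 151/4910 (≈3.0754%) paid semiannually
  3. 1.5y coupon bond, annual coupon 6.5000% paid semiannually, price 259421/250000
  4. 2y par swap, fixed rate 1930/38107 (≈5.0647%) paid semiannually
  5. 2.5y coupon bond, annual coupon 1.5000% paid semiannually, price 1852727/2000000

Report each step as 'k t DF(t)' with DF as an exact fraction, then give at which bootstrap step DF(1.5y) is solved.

1 1/2 4971/5000
2 1 4849/5000
3 3/2 1179/1250
4 2 1807/2000
5 5/2 8911/10000
DF(1.5y) is solved at step 3

step 1 [0.5y] bond c/2=1/160: DF=(800331/800000 − 1/160·(0))/(1+1/160) = 4971/5000 ≈ 0.994200
step 2 [1y] swap r/2=151/9820: DF=(1 − 151/9820·(0.994200))/(1+151/9820) = 4849/5000 ≈ 0.969800
step 3 [1.5y] bond c/2=13/400: DF=(259421/250000 − 13/400·(0.994200+0.969800))/(1+13/400) = 1179/1250 ≈ 0.943200
step 4 [2y] swap r/2=965/38107: DF=(1 − 965/38107·(0.994200+0.969800+0.943200))/(1+965/38107) = 1807/2000 ≈ 0.903500
step 5 [2.5y] bond c/2=3/400: DF=(1852727/2000000 − 3/400·(0.994200+0.969800+0.943200+0.903500))/(1+3/400) = 8911/10000 ≈ 0.891100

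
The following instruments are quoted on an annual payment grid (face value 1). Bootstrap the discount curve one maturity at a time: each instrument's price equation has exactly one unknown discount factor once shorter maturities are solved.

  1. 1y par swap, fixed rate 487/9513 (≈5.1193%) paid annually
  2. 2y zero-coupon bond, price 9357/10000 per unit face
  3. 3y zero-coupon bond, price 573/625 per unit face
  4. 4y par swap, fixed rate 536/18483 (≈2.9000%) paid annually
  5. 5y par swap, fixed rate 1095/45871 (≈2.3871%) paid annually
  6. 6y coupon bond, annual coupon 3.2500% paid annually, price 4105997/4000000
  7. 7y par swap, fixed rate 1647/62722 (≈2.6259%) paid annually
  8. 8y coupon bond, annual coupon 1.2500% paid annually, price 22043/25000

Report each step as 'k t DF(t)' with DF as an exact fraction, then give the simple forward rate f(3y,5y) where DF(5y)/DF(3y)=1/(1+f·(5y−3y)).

step 1 [1y] swap r/1=487/9513: DF=(1 − 487/9513·(0))/(1+487/9513) = 9513/10000 ≈ 0.951300
step 2 [2y] zero: DF = P = 9357/10000 ≈ 0.935700
step 3 [3y] zero: DF = P = 573/625 ≈ 0.916800
step 4 [4y] swap r/1=536/18483: DF=(1 − 536/18483·(0.951300+0.935700+0.916800))/(1+536/18483) = 558/625 ≈ 0.892800
step 5 [5y] swap r/1=1095/45871: DF=(1 − 1095/45871·(0.951300+0.935700+0.916800+0.892800))/(1+1095/45871) = 1781/2000 ≈ 0.890500
step 6 [6y] bond c/1=13/400: DF=(4105997/4000000 − 13/400·(0.951300+0.935700+0.916800+0.892800+0.890500))/(1+13/400) = 4249/5000 ≈ 0.849800
step 7 [7y] swap r/1=1647/62722: DF=(1 − 1647/62722·(0.951300+0.935700+0.916800+0.892800+0.890500+0.849800))/(1+1647/62722) = 8353/10000 ≈ 0.835300
step 8 [8y] bond c/1=1/80: DF=(22043/25000 − 1/80·(0.951300+0.935700+0.916800+0.892800+0.890500+0.849800+0.835300))/(1+1/80) = 3967/5000 ≈ 0.793400

1 1 9513/10000
2 2 9357/10000
3 3 573/625
4 4 558/625
5 5 1781/2000
6 6 4249/5000
7 7 8353/10000
8 8 3967/5000
f(3y,5y) = ((573/625)/(1781/2000) − 1)/(2) = 263/17810 ≈ 1.4767%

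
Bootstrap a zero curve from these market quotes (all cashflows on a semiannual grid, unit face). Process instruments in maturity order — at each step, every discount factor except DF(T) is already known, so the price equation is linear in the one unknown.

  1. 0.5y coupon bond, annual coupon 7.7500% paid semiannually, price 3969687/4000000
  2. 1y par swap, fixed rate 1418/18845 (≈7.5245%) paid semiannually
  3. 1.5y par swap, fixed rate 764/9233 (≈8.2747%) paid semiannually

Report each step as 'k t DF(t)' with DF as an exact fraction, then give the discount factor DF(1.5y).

step 1 [0.5y] bond c/2=31/800: DF=(3969687/4000000 − 31/800·(0))/(1+31/800) = 4777/5000 ≈ 0.955400
step 2 [1y] swap r/2=709/18845: DF=(1 − 709/18845·(0.955400))/(1+709/18845) = 9291/10000 ≈ 0.929100
step 3 [1.5y] swap r/2=382/9233: DF=(1 − 382/9233·(0.955400+0.929100))/(1+382/9233) = 4427/5000 ≈ 0.885400

1 1/2 4777/5000
2 1 9291/10000
3 3/2 4427/5000
DF(1.5y) = 4427/5000 ≈ 0.885400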